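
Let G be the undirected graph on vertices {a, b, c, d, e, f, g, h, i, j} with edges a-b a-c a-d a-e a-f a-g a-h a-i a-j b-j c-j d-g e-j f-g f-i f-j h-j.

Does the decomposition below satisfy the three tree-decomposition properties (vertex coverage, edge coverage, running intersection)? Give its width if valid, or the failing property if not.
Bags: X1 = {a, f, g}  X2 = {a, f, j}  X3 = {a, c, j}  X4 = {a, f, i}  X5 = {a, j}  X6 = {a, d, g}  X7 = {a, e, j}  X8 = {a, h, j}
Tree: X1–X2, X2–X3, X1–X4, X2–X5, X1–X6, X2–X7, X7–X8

A tree decomposition must satisfy three properties: every vertex lies in some bag; for every edge, both endpoints lie together in some bag; and for every vertex, the bags containing it form a connected subtree. Here vertex b appears in no bag, so the decomposition is invalid.

No — vertex b appears in no bag.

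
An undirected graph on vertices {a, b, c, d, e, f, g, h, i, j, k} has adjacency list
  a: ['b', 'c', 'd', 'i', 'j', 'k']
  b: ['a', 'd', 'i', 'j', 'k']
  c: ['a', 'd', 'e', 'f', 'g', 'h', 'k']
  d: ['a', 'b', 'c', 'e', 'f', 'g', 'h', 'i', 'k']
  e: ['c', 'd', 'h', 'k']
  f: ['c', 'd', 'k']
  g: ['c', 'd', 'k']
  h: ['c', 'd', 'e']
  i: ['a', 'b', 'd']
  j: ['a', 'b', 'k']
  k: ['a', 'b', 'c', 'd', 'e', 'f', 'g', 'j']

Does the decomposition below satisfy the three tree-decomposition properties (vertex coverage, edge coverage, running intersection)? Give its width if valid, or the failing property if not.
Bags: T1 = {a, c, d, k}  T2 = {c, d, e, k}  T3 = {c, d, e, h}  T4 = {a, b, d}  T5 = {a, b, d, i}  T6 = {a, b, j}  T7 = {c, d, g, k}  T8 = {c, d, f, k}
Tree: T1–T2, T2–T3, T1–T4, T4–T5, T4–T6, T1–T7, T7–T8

No — edge (k,b) lies in no bag.

A tree decomposition must satisfy three properties: every vertex lies in some bag; for every edge, both endpoints lie together in some bag; and for every vertex, the bags containing it form a connected subtree. Here edge (k,b) lies in no bag, so the decomposition is invalid.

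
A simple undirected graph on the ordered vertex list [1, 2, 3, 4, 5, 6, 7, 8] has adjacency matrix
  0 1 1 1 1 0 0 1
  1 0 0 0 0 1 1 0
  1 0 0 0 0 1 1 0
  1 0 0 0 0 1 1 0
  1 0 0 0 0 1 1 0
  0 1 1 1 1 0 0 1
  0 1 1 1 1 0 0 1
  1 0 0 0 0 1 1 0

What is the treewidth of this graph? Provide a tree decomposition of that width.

The largest bag has 4 vertices, giving width 3; this decomposition certifies tw(G) ≤ 3. For the lower bound: the 4 vertex sets {1,8}, {3,6}, {7}, {2} are disjoint, each induces a connected subgraph, and every pair is joined by at least one edge of G. Contracting each set to a single vertex therefore yields K_{4} as a minor, and since treewidth is minor-monotone, tw(G) ≥ tw(K_{4}) = 3. Combining the bounds, tw(G) = 3.

Treewidth 3.
One optimal decomposition is:
Bags: B1 = {1, 6, 7, 8}  B2 = {1, 3, 6, 7}  B3 = {1, 2, 6, 7}  B4 = {1, 5, 6, 7}  B5 = {1, 4, 6, 7}
Tree: B1–B2, B2–B3, B3–B4, B4–B5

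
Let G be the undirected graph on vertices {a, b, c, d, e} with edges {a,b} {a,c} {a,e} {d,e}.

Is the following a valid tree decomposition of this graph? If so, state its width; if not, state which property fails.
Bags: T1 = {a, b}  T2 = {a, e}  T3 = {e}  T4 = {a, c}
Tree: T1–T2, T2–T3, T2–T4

A tree decomposition must satisfy three properties: every vertex lies in some bag; for every edge, both endpoints lie together in some bag; and for every vertex, the bags containing it form a connected subtree. Here vertex d appears in no bag, so the decomposition is invalid.

No — vertex d appears in no bag.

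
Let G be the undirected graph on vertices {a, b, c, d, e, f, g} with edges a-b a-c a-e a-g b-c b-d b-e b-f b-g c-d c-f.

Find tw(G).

A width-2 tree decomposition is:
Bags: B1 = {b, c, d}  B2 = {a, b, c}  B3 = {b, c, f}  B4 = {a, b, e}  B5 = {a, b, g}
Tree: B1–B2, B1–B3, B2–B4, B2–B5
The largest bag has 3 vertices, giving width 2; this decomposition certifies tw(G) ≤ 2. Conversely, {a, b, g} is a clique of size 3, and the vertices of any clique must share a bag in every tree decomposition; so some bag has ≥ 3 vertices and tw(G) ≥ 2. Combining the bounds, tw(G) = 2.

2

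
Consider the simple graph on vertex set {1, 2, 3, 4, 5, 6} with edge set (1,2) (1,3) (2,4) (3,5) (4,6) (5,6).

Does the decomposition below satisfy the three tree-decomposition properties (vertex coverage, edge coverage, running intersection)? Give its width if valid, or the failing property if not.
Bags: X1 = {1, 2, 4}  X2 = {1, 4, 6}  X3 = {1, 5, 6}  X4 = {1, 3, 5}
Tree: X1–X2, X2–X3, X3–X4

Checking the three conditions: (i) the bags cover all of {1, 2, 3, 4, 5, 6}; (ii) for each edge, some bag contains both endpoints; (iii) the bags containing any fixed vertex form a subtree. All hold, so the decomposition is valid with width 3 − 1 = 2.

Yes; width 2.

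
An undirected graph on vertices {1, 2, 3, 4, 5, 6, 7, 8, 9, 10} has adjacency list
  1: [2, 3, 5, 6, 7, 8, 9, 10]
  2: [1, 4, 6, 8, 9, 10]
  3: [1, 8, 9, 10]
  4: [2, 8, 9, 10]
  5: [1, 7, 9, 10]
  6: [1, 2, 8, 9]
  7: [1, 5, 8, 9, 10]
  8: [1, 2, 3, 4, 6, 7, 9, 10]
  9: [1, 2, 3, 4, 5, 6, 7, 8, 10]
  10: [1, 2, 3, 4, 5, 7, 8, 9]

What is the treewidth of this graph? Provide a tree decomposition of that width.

Each bag holds 5 vertices, so the decomposition has width 4, which upper-bounds the treewidth. Conversely, {1, 2, 8, 9, 10} is a clique of size 5, and the vertices of any clique must share a bag in every tree decomposition; so some bag has ≥ 5 vertices and tw(G) ≥ 4. Therefore the treewidth is 4.

Treewidth 4.
One such decomposition:
Bags: B1 = {1, 2, 8, 9, 10}  B2 = {1, 2, 6, 8, 9}  B3 = {1, 3, 8, 9, 10}  B4 = {1, 7, 8, 9, 10}  B5 = {1, 5, 7, 9, 10}  B6 = {2, 4, 8, 9, 10}
Tree: B1–B2, B1–B3, B3–B4, B4–B5, B1–B6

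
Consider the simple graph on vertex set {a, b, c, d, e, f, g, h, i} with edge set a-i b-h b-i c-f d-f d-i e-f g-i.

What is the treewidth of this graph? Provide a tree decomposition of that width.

Every bag has size at most 2, so the width is 2 − 1 = 1 and tw(G) ≤ 1. G has an edge, so its treewidth is at least 1. Hence tw(G) = 1 exactly.

Treewidth 1.
Bags: B1 = {a, i}  B2 = {d, i}  B3 = {b, i}  B4 = {b, h}  B5 = {d, f}  B6 = {e, f}  B7 = {c, f}  B8 = {g, i}
Tree: B1–B2, B2–B3, B3–B4, B2–B5, B5–B6, B6–B7, B1–B8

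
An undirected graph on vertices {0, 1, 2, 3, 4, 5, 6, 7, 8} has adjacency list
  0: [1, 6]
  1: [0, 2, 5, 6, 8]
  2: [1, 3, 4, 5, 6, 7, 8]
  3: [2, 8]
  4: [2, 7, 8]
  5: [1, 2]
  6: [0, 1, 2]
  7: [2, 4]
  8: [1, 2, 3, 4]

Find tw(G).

2

A width-2 tree decomposition is:
Bags: B1 = {1, 2, 5}  B2 = {1, 2, 8}  B3 = {2, 4, 8}  B4 = {1, 2, 6}  B5 = {0, 1, 6}  B6 = {2, 4, 7}  B7 = {2, 3, 8}
Tree: B1–B2, B2–B3, B1–B4, B4–B5, B3–B6, B2–B7
Each bag holds 3 vertices, so the decomposition has width 2, which upper-bounds the treewidth. Conversely, {0, 1, 6} is a clique of size 3, and the vertices of any clique must share a bag in every tree decomposition; so some bag has ≥ 3 vertices and tw(G) ≥ 2. Therefore the treewidth is 2.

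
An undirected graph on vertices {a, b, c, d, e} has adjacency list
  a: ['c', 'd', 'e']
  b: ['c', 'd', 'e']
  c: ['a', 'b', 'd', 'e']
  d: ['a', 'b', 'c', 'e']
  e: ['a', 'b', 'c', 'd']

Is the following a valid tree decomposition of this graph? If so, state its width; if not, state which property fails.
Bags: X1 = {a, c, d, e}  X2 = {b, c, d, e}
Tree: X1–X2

Yes; width 3.

Every vertex of G appears in some bag (union = {a, b, c, d, e}); every edge is covered by a bag; and for each vertex v the set of bags containing v is connected in the bag tree. The decomposition is therefore valid. The largest bag has 4 vertices, so the width is 3.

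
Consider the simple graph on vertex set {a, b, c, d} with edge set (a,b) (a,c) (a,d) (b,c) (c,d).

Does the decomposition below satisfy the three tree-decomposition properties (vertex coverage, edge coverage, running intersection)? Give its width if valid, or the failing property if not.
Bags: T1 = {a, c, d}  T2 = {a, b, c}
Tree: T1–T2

Yes; width 2.

Checking the three conditions: (i) the bags cover all of {a, b, c, d}; (ii) for each edge, some bag contains both endpoints; (iii) the bags containing any fixed vertex form a subtree. All hold, so the decomposition is valid with width 3 − 1 = 2.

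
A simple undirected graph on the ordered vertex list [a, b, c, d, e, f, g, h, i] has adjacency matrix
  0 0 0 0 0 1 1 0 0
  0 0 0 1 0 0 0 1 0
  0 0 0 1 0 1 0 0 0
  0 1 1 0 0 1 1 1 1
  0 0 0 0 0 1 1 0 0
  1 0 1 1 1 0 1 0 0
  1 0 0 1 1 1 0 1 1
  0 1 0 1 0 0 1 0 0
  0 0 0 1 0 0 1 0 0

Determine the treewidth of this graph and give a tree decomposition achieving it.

Treewidth 2.
One optimal decomposition is:
Bags: B1 = {e, f, g}  B2 = {d, f, g}  B3 = {d, g, i}  B4 = {c, d, f}  B5 = {d, g, h}  B6 = {a, f, g}  B7 = {b, d, h}
Tree: B1–B2, B2–B3, B2–B4, B3–B5, B2–B6, B5–B7

The largest bag has 3 vertices, giving width 2; this decomposition certifies tw(G) ≤ 2. On the other hand G contains the 3-clique {d, g, h}. A clique must lie in a single bag of any decomposition, so no decomposition can have width below 2. Hence tw(G) = 2 exactly.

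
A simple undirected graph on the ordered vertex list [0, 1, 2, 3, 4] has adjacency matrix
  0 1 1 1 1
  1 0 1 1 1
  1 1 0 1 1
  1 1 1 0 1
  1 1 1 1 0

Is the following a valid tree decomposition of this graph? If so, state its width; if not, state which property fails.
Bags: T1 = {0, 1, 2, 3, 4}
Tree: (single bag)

Checking the three conditions: (i) the bags cover all of {0, 1, 2, 3, 4}; (ii) for each edge, some bag contains both endpoints; (iii) the bags containing any fixed vertex form a subtree. All hold, so the decomposition is valid with width 5 − 1 = 4.

Yes; width 4.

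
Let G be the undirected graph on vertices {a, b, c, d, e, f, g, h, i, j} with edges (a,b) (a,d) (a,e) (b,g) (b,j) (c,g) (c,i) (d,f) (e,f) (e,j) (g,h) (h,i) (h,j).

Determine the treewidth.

A width-2 tree decomposition is:
Bags: B1 = {c, h, i}  B2 = {c, g, h}  B3 = {g, h, j}  B4 = {b, g, j}  B5 = {b, e, j}  B6 = {a, b, e}  B7 = {a, e, f}  B8 = {a, d, f}
Tree: B1–B2, B2–B3, B3–B4, B4–B5, B5–B6, B6–B7, B7–B8
Every bag has size at most 3, so the width is 3 − 1 = 2 and tw(G) ≤ 2. Since i–c–g–h–i is a cycle in G, G is not acyclic. Forests are exactly the graphs of treewidth ≤ 1, so tw(G) ≥ 2. Hence tw(G) = 2 exactly.

2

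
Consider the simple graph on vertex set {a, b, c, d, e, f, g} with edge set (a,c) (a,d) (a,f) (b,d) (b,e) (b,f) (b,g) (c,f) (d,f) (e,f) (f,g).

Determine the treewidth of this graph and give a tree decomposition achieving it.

Treewidth 2.
Bags: B1 = {a, d, f}  B2 = {a, c, f}  B3 = {b, d, f}  B4 = {b, f, g}  B5 = {b, e, f}
Tree: B1–B2, B1–B3, B3–B4, B3–B5

Each bag holds 3 vertices, so the decomposition has width 2, which upper-bounds the treewidth. Conversely, {a, c, f} is a clique of size 3, and the vertices of any clique must share a bag in every tree decomposition; so some bag has ≥ 3 vertices and tw(G) ≥ 2. The upper and lower bounds meet at 2, so that is the treewidth.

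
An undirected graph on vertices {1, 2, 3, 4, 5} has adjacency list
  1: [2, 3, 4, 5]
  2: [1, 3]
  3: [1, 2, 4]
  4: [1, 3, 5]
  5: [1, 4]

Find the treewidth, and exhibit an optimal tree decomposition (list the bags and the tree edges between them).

Treewidth 2.
One optimal decomposition is:
Bags: B1 = {1, 4, 5}  B2 = {1, 3, 4}  B3 = {1, 2, 3}
Tree: B1–B2, B2–B3

Every bag has size at most 3, so the width is 3 − 1 = 2 and tw(G) ≤ 2. On the other hand G contains the 3-clique {1, 2, 3}. A clique must lie in a single bag of any decomposition, so no decomposition can have width below 2. Therefore the treewidth is 2.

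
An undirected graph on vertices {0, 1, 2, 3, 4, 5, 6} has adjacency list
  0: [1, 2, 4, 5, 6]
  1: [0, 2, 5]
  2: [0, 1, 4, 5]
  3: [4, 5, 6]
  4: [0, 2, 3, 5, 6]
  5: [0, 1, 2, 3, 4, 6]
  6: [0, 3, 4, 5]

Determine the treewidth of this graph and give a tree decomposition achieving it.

The largest bag has 4 vertices, giving width 3; this decomposition certifies tw(G) ≤ 3. On the other hand G contains the 4-clique {0, 1, 2, 5}. A clique must lie in a single bag of any decomposition, so no decomposition can have width below 3. Hence tw(G) = 3 exactly.

Treewidth 3.
One optimal decomposition is:
Bags: B1 = {0, 4, 5, 6}  B2 = {0, 2, 4, 5}  B3 = {3, 4, 5, 6}  B4 = {0, 1, 2, 5}
Tree: B1–B2, B1–B3, B2–B4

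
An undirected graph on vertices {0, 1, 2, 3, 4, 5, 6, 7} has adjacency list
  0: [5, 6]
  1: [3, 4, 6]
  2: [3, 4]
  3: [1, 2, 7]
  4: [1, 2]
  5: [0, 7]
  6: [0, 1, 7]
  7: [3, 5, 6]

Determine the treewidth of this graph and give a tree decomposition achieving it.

Every bag has size at most 3, so the width is 3 − 1 = 2 and tw(G) ≤ 2. The edges 5–0–6–7–5 form a cycle, so G is not a tree and its treewidth is at least 2. Hence tw(G) = 2 exactly.

Treewidth 2.
Bags: B1 = {0, 5, 7}  B2 = {0, 6, 7}  B3 = {3, 6, 7}  B4 = {1, 3, 6}  B5 = {1, 2, 3}  B6 = {1, 2, 4}
Tree: B1–B2, B2–B3, B3–B4, B4–B5, B5–B6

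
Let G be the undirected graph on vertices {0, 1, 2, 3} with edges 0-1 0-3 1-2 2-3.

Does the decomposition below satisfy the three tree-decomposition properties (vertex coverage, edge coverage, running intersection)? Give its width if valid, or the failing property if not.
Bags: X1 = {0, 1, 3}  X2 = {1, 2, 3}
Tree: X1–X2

Yes; width 2.

Vertex coverage: the bags together contain {0, 1, 2, 3}, the full vertex set. Edge coverage: each edge of G has both endpoints in at least one bag. Running intersection: for every vertex, the bags containing it form a connected subtree. All three properties hold, so this is a valid tree decomposition of width max|bag| − 1 = 2, and hence tw(G) ≤ 2.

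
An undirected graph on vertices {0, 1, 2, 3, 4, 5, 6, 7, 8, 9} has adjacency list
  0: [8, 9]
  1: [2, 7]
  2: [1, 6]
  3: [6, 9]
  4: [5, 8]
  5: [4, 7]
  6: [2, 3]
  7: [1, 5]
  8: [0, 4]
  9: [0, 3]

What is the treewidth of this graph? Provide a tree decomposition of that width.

The largest bag has 3 vertices, giving width 2; this decomposition certifies tw(G) ≤ 2. Since 6–3–9–0–8–4–5–7–1–2–6 is a cycle in G, G is not acyclic. Forests are exactly the graphs of treewidth ≤ 1, so tw(G) ≥ 2. Hence tw(G) = 2 exactly.

Treewidth 2.
One optimal decomposition is:
Bags: B1 = {3, 6, 9}  B2 = {0, 6, 9}  B3 = {0, 6, 8}  B4 = {4, 6, 8}  B5 = {4, 5, 6}  B6 = {5, 6, 7}  B7 = {1, 6, 7}  B8 = {1, 2, 6}
Tree: B1–B2, B2–B3, B3–B4, B4–B5, B5–B6, B6–B7, B7–B8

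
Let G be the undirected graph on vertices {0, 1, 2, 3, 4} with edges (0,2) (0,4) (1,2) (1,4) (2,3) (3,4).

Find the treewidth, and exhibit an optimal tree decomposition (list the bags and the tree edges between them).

The largest bag has 3 vertices, giving width 2; this decomposition certifies tw(G) ≤ 2. The edges 4–1–2–0–4 form a cycle, so G is not a tree and its treewidth is at least 2. Combining the bounds, tw(G) = 2.

Treewidth 2.
Bags: B1 = {1, 2, 4}  B2 = {0, 2, 4}  B3 = {2, 3, 4}
Tree: B1–B2, B2–B3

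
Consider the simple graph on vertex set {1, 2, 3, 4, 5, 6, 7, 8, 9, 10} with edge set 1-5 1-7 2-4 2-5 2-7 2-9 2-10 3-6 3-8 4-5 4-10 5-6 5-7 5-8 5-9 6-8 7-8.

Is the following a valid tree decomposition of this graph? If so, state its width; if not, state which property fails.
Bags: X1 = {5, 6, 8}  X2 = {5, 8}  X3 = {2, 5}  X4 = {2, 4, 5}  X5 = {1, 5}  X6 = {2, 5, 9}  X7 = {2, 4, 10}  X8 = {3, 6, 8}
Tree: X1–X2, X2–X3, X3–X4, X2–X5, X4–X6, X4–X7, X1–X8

No — vertex 7 appears in no bag.

A tree decomposition must satisfy three properties: every vertex lies in some bag; for every edge, both endpoints lie together in some bag; and for every vertex, the bags containing it form a connected subtree. Here vertex 7 appears in no bag, so the decomposition is invalid.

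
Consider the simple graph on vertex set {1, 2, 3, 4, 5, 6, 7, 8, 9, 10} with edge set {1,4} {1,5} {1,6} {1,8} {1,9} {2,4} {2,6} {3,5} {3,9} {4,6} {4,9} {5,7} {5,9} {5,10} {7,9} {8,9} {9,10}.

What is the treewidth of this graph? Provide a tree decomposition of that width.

Each bag holds 3 vertices, so the decomposition has width 2, which upper-bounds the treewidth. For the lower bound, the 3 vertices {1, 8, 9} are pairwise adjacent, and any tree decomposition puts a clique entirely inside one bag — forcing width ≥ 2. Therefore the treewidth is 2.

Treewidth 2.
One such decomposition:
Bags: B1 = {1, 5, 9}  B2 = {1, 4, 9}  B3 = {3, 5, 9}  B4 = {1, 4, 6}  B5 = {1, 8, 9}  B6 = {5, 9, 10}  B7 = {2, 4, 6}  B8 = {5, 7, 9}
Tree: B1–B2, B1–B3, B2–B4, B2–B5, B3–B6, B4–B7, B6–B8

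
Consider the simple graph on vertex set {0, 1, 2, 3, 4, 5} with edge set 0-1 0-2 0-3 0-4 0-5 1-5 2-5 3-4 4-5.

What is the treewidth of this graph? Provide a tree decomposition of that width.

Every bag has size at most 3, so the width is 3 − 1 = 2 and tw(G) ≤ 2. Conversely, {0, 3, 4} is a clique of size 3, and the vertices of any clique must share a bag in every tree decomposition; so some bag has ≥ 3 vertices and tw(G) ≥ 2. Hence tw(G) = 2 exactly.

Treewidth 2.
One optimal decomposition is:
Bags: B1 = {0, 1, 5}  B2 = {0, 2, 5}  B3 = {0, 4, 5}  B4 = {0, 3, 4}
Tree: B1–B2, B1–B3, B3–B4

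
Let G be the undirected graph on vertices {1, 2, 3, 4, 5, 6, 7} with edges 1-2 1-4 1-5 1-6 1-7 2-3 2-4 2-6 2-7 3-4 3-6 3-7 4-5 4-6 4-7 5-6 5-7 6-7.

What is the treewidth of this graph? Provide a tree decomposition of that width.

Treewidth 4.
One such decomposition:
Bags: B1 = {1, 4, 5, 6, 7}  B2 = {1, 2, 4, 6, 7}  B3 = {2, 3, 4, 6, 7}
Tree: B1–B2, B2–B3

Every bag has size at most 5, so the width is 5 − 1 = 4 and tw(G) ≤ 4. Conversely, {1, 2, 4, 6, 7} is a clique of size 5, and the vertices of any clique must share a bag in every tree decomposition; so some bag has ≥ 5 vertices and tw(G) ≥ 4. The upper and lower bounds meet at 4, so that is the treewidth.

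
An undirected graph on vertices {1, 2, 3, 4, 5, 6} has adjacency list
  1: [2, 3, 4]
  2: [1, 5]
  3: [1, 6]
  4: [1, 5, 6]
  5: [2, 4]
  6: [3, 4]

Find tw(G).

2

A width-2 tree decomposition is:
Bags: B1 = {1, 2, 5}  B2 = {1, 4, 5}  B3 = {1, 3, 4}  B4 = {3, 4, 6}
Tree: B1–B2, B2–B3, B3–B4
The largest bag has 3 vertices, giving width 2; this decomposition certifies tw(G) ≤ 2. For the lower bound, G contains the cycle 2–5–4–1–2, so G is not a forest; only forests have treewidth ≤ 1, hence tw(G) ≥ 2. The upper and lower bounds meet at 2, so that is the treewidth.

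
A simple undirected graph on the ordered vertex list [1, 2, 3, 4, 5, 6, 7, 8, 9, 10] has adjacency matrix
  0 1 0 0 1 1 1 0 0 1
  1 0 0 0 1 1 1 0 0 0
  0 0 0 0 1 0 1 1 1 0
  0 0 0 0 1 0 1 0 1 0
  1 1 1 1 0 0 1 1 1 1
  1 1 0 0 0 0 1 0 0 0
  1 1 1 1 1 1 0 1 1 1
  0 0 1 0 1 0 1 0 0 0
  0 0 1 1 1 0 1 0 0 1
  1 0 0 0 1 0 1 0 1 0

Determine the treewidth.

3

A width-3 tree decomposition is:
Bags: B1 = {3, 5, 7, 9}  B2 = {5, 7, 9, 10}  B3 = {1, 5, 7, 10}  B4 = {3, 5, 7, 8}  B5 = {1, 2, 5, 7}  B6 = {4, 5, 7, 9}  B7 = {1, 2, 6, 7}
Tree: B1–B2, B2–B3, B1–B4, B3–B5, B2–B6, B5–B7
Each bag holds 4 vertices, so the decomposition has width 3, which upper-bounds the treewidth. Conversely, {3, 5, 7, 8} is a clique of size 4, and the vertices of any clique must share a bag in every tree decomposition; so some bag has ≥ 4 vertices and tw(G) ≥ 3. Hence tw(G) = 3 exactly.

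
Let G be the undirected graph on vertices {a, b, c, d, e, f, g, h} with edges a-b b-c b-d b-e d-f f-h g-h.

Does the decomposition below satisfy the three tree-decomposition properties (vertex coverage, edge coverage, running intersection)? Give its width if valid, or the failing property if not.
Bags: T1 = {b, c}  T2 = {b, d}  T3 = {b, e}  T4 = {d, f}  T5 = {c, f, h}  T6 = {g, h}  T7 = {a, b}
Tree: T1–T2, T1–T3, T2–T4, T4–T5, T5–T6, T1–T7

No — bags containing vertex c are not connected in the tree.

A tree decomposition must satisfy three properties: every vertex lies in some bag; for every edge, both endpoints lie together in some bag; and for every vertex, the bags containing it form a connected subtree. Here bags containing vertex c are not connected in the tree, so the decomposition is invalid.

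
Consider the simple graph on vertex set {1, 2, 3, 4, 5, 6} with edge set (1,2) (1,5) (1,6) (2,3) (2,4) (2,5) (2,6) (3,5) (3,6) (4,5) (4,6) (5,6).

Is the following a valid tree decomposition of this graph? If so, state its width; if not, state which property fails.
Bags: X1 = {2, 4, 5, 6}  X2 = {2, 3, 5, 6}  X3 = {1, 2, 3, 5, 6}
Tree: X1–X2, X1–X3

A tree decomposition must satisfy three properties: every vertex lies in some bag; for every edge, both endpoints lie together in some bag; and for every vertex, the bags containing it form a connected subtree. Here bags containing vertex 3 are not connected in the tree, so the decomposition is invalid.

No — bags containing vertex 3 are not connected in the tree.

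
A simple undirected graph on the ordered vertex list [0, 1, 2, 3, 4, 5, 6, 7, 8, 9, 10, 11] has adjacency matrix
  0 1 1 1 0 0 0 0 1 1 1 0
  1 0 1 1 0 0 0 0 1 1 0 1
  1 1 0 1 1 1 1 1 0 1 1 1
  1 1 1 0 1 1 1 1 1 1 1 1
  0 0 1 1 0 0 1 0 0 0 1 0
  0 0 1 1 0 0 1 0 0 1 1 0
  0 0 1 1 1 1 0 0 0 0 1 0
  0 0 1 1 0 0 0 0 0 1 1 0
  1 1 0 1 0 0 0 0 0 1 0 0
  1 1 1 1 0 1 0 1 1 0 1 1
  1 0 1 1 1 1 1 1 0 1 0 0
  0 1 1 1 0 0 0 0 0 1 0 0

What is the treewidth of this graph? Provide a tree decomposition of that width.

Each bag holds 5 vertices, so the decomposition has width 4, which upper-bounds the treewidth. For the lower bound, the 5 vertices {0, 1, 3, 8, 9} are pairwise adjacent, and any tree decomposition puts a clique entirely inside one bag — forcing width ≥ 4. Therefore the treewidth is 4.

Treewidth 4.
One such decomposition:
Bags: B1 = {0, 2, 3, 9, 10}  B2 = {2, 3, 5, 9, 10}  B3 = {2, 3, 5, 6, 10}  B4 = {0, 1, 2, 3, 9}  B5 = {0, 1, 3, 8, 9}  B6 = {2, 3, 4, 6, 10}  B7 = {2, 3, 7, 9, 10}  B8 = {1, 2, 3, 9, 11}
Tree: B1–B2, B2–B3, B1–B4, B4–B5, B3–B6, B1–B7, B4–B8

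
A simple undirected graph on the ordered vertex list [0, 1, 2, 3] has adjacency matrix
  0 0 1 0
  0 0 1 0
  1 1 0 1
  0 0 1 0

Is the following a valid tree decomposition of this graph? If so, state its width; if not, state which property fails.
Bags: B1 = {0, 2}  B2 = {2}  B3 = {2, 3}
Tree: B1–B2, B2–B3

No — vertex 1 appears in no bag.

A tree decomposition must satisfy three properties: every vertex lies in some bag; for every edge, both endpoints lie together in some bag; and for every vertex, the bags containing it form a connected subtree. Here vertex 1 appears in no bag, so the decomposition is invalid.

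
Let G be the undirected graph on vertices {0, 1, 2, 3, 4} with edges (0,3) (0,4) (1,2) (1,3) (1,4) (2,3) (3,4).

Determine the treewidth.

A width-2 tree decomposition is:
Bags: B1 = {1, 3, 4}  B2 = {0, 3, 4}  B3 = {1, 2, 3}
Tree: B1–B2, B1–B3
The largest bag has 3 vertices, giving width 2; this decomposition certifies tw(G) ≤ 2. Conversely, {0, 3, 4} is a clique of size 3, and the vertices of any clique must share a bag in every tree decomposition; so some bag has ≥ 3 vertices and tw(G) ≥ 2. The upper and lower bounds meet at 2, so that is the treewidth.

2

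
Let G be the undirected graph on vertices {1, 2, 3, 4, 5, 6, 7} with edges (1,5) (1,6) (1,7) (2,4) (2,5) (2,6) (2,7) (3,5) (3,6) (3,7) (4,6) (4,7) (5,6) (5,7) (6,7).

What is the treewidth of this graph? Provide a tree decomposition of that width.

The largest bag has 4 vertices, giving width 3; this decomposition certifies tw(G) ≤ 3. For the lower bound, the 4 vertices {2, 4, 6, 7} are pairwise adjacent, and any tree decomposition puts a clique entirely inside one bag — forcing width ≥ 3. The upper and lower bounds meet at 3, so that is the treewidth.

Treewidth 3.
One optimal decomposition is:
Bags: B1 = {2, 5, 6, 7}  B2 = {2, 4, 6, 7}  B3 = {1, 5, 6, 7}  B4 = {3, 5, 6, 7}
Tree: B1–B2, B1–B3, B1–B4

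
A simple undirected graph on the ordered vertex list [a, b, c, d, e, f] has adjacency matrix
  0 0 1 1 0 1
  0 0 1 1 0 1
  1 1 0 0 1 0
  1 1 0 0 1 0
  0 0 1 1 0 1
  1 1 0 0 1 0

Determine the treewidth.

3

A width-3 tree decomposition is:
Bags: B1 = {b, c, d, f}  B2 = {a, c, d, f}  B3 = {c, d, e, f}
Tree: B1–B2, B2–B3
Each bag holds 4 vertices, so the decomposition has width 3, which upper-bounds the treewidth. For the lower bound: the 4 vertex sets {b,d}, {a,f}, {c}, {e} are disjoint, each induces a connected subgraph, and every pair is joined by at least one edge of G. Contracting each set to a single vertex therefore yields K_{4} as a minor, and since treewidth is minor-monotone, tw(G) ≥ tw(K_{4}) = 3. Therefore the treewidth is 3.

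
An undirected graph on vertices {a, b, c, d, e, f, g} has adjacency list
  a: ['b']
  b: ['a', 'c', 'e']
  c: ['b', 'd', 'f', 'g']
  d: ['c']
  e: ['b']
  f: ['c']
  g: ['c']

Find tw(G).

A width-1 tree decomposition is:
Bags: B1 = {b, c}  B2 = {c, g}  B3 = {c, d}  B4 = {b, e}  B5 = {c, f}  B6 = {a, b}
Tree: B1–B2, B1–B3, B1–B4, B2–B5, B1–B6
Every bag has size at most 2, so the width is 2 − 1 = 1 and tw(G) ≤ 1. G has an edge, so its treewidth is at least 1. Combining the bounds, tw(G) = 1.

1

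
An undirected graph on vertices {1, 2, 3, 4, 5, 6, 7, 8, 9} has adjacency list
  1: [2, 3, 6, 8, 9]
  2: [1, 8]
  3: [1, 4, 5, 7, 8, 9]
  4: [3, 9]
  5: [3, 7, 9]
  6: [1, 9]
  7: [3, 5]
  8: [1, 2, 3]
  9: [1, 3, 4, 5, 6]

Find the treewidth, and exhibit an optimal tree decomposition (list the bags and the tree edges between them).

Treewidth 2.
One such decomposition:
Bags: B1 = {3, 4, 9}  B2 = {1, 3, 9}  B3 = {1, 6, 9}  B4 = {3, 5, 9}  B5 = {1, 3, 8}  B6 = {3, 5, 7}  B7 = {1, 2, 8}
Tree: B1–B2, B2–B3, B2–B4, B2–B5, B4–B6, B5–B7

Each bag holds 3 vertices, so the decomposition has width 2, which upper-bounds the treewidth. For the lower bound, the 3 vertices {1, 2, 8} are pairwise adjacent, and any tree decomposition puts a clique entirely inside one bag — forcing width ≥ 2. Combining the bounds, tw(G) = 2.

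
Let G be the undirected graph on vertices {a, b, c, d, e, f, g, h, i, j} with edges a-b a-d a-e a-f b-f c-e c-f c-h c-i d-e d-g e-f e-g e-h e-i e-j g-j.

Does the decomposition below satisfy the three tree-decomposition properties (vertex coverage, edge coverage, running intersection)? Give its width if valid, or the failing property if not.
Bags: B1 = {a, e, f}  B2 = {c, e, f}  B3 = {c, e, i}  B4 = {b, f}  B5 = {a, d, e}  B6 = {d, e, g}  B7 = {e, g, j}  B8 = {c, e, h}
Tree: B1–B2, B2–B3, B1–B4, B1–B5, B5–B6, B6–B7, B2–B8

No — edge (a,b) lies in no bag.

A tree decomposition must satisfy three properties: every vertex lies in some bag; for every edge, both endpoints lie together in some bag; and for every vertex, the bags containing it form a connected subtree. Here edge (a,b) lies in no bag, so the decomposition is invalid.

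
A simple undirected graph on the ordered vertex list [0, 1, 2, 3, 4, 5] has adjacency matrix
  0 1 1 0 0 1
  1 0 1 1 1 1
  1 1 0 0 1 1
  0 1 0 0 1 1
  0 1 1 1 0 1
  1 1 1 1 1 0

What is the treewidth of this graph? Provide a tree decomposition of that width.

Every bag has size at most 4, so the width is 4 − 1 = 3 and tw(G) ≤ 3. Conversely, {0, 1, 2, 5} is a clique of size 4, and the vertices of any clique must share a bag in every tree decomposition; so some bag has ≥ 4 vertices and tw(G) ≥ 3. Therefore the treewidth is 3.

Treewidth 3.
One such decomposition:
Bags: B1 = {1, 2, 4, 5}  B2 = {1, 3, 4, 5}  B3 = {0, 1, 2, 5}
Tree: B1–B2, B1–B3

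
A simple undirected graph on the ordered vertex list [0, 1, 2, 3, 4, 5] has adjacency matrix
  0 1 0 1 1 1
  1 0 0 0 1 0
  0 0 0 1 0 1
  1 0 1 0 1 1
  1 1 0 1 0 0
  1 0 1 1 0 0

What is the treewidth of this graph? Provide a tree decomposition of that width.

Treewidth 2.
One such decomposition:
Bags: B1 = {0, 3, 5}  B2 = {2, 3, 5}  B3 = {0, 3, 4}  B4 = {0, 1, 4}
Tree: B1–B2, B1–B3, B3–B4

Every bag has size at most 3, so the width is 3 − 1 = 2 and tw(G) ≤ 2. Conversely, {0, 1, 4} is a clique of size 3, and the vertices of any clique must share a bag in every tree decomposition; so some bag has ≥ 3 vertices and tw(G) ≥ 2. Therefore the treewidth is 2.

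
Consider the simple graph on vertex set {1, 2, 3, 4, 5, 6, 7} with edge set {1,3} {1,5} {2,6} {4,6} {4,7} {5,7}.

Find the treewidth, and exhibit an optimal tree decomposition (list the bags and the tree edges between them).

Every bag has size at most 2, so the width is 2 − 1 = 1 and tw(G) ≤ 1. G has an edge, so its treewidth is at least 1. Hence tw(G) = 1 exactly.

Treewidth 1.
One optimal decomposition is:
Bags: B1 = {1, 3}  B2 = {1, 5}  B3 = {5, 7}  B4 = {4, 7}  B5 = {4, 6}  B6 = {2, 6}
Tree: B1–B2, B2–B3, B3–B4, B4–B5, B5–B6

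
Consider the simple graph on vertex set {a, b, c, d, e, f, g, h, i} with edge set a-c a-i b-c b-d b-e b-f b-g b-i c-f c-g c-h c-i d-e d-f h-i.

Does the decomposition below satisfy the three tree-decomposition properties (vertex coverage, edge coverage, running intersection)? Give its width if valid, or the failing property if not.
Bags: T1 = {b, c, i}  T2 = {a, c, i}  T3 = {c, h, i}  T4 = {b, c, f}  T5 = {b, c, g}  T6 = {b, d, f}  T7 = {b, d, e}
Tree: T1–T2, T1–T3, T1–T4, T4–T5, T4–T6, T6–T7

Every vertex of G appears in some bag (union = {a, b, c, d, e, f, g, h, i}); every edge is covered by a bag; and for each vertex v the set of bags containing v is connected in the bag tree. The decomposition is therefore valid. The largest bag has 3 vertices, so the width is 2.

Yes; width 2.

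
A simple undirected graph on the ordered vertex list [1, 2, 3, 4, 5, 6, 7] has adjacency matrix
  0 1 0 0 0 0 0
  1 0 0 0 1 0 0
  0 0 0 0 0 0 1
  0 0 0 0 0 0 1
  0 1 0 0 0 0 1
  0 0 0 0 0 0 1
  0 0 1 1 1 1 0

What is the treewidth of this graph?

1

A width-1 tree decomposition is:
Bags: B1 = {6, 7}  B2 = {3, 7}  B3 = {5, 7}  B4 = {4, 7}  B5 = {2, 5}  B6 = {1, 2}
Tree: B1–B2, B1–B3, B3–B4, B3–B5, B5–B6
The largest bag has 2 vertices, giving width 1; this decomposition certifies tw(G) ≤ 1. G has an edge, so its treewidth is at least 1. Combining the bounds, tw(G) = 1.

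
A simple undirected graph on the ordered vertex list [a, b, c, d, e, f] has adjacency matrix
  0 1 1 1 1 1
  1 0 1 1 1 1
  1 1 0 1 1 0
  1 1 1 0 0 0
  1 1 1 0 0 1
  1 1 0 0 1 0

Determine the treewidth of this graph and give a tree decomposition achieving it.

Treewidth 3.
Bags: B1 = {a, b, c, e}  B2 = {a, b, e, f}  B3 = {a, b, c, d}
Tree: B1–B2, B1–B3

Each bag holds 4 vertices, so the decomposition has width 3, which upper-bounds the treewidth. For the lower bound, the 4 vertices {a, b, c, d} are pairwise adjacent, and any tree decomposition puts a clique entirely inside one bag — forcing width ≥ 3. Hence tw(G) = 3 exactly.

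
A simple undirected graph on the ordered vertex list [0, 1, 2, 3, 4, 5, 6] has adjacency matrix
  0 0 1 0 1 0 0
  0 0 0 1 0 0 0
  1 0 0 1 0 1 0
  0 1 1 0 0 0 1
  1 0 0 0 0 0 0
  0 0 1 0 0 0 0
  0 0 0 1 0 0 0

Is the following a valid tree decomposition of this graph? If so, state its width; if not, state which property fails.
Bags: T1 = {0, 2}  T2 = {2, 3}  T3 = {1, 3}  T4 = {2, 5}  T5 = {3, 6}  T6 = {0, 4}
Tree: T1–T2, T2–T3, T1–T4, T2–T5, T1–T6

Checking the three conditions: (i) the bags cover all of {0, 1, 2, 3, 4, 5, 6}; (ii) for each edge, some bag contains both endpoints; (iii) the bags containing any fixed vertex form a subtree. All hold, so the decomposition is valid with width 2 − 1 = 1.

Yes; width 1.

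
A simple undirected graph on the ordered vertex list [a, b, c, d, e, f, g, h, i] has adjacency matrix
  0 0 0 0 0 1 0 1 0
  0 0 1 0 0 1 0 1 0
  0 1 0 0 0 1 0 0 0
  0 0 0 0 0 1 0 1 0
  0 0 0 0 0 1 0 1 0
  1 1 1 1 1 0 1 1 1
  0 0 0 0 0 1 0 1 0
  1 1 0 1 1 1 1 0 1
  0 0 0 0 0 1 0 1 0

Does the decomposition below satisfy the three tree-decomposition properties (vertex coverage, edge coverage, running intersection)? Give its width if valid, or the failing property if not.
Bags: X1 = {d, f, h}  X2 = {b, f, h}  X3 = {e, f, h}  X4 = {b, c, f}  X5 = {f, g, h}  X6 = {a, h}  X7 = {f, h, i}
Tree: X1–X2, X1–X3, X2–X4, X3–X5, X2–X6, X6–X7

No — edge (f,a) lies in no bag.

A tree decomposition must satisfy three properties: every vertex lies in some bag; for every edge, both endpoints lie together in some bag; and for every vertex, the bags containing it form a connected subtree. Here edge (f,a) lies in no bag, so the decomposition is invalid.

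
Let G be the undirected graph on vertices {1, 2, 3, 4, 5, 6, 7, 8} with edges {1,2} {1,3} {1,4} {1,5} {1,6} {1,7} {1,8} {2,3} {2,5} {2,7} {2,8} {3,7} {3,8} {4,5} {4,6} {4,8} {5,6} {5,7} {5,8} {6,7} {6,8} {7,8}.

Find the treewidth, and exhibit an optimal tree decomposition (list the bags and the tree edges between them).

Every bag has size at most 5, so the width is 5 − 1 = 4 and tw(G) ≤ 4. For the lower bound, the 5 vertices {1, 2, 3, 7, 8} are pairwise adjacent, and any tree decomposition puts a clique entirely inside one bag — forcing width ≥ 4. Combining the bounds, tw(G) = 4.

Treewidth 4.
Bags: B1 = {1, 2, 5, 7, 8}  B2 = {1, 2, 3, 7, 8}  B3 = {1, 5, 6, 7, 8}  B4 = {1, 4, 5, 6, 8}
Tree: B1–B2, B1–B3, B3–B4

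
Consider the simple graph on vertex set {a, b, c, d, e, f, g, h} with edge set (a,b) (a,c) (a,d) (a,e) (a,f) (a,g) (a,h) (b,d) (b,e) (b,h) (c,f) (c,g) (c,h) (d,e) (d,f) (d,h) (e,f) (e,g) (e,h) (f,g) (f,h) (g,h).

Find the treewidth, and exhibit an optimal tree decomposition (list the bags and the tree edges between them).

Treewidth 4.
Bags: B1 = {a, e, f, g, h}  B2 = {a, d, e, f, h}  B3 = {a, c, f, g, h}  B4 = {a, b, d, e, h}
Tree: B1–B2, B1–B3, B2–B4

Each bag holds 5 vertices, so the decomposition has width 4, which upper-bounds the treewidth. For the lower bound, the 5 vertices {a, d, e, f, h} are pairwise adjacent, and any tree decomposition puts a clique entirely inside one bag — forcing width ≥ 4. Therefore the treewidth is 4.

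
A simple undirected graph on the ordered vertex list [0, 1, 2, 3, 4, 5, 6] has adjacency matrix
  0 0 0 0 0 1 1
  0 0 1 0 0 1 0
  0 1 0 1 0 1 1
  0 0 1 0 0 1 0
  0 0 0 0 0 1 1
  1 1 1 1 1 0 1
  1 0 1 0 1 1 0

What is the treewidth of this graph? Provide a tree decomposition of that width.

Treewidth 2.
Bags: B1 = {0, 5, 6}  B2 = {2, 5, 6}  B3 = {4, 5, 6}  B4 = {2, 3, 5}  B5 = {1, 2, 5}
Tree: B1–B2, B2–B3, B2–B4, B4–B5

Every bag has size at most 3, so the width is 3 − 1 = 2 and tw(G) ≤ 2. For the lower bound, the 3 vertices {0, 5, 6} are pairwise adjacent, and any tree decomposition puts a clique entirely inside one bag — forcing width ≥ 2. Therefore the treewidth is 2.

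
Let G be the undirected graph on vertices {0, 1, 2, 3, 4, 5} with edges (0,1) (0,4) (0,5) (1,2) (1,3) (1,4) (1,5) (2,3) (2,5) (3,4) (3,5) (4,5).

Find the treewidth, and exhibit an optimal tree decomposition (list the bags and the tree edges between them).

Every bag has size at most 4, so the width is 4 − 1 = 3 and tw(G) ≤ 3. On the other hand G contains the 4-clique {0, 1, 4, 5}. A clique must lie in a single bag of any decomposition, so no decomposition can have width below 3. Hence tw(G) = 3 exactly.

Treewidth 3.
Bags: B1 = {1, 3, 4, 5}  B2 = {0, 1, 4, 5}  B3 = {1, 2, 3, 5}
Tree: B1–B2, B1–B3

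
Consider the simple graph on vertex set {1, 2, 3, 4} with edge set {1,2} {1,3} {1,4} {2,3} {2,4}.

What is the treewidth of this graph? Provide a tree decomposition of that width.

Each bag holds 3 vertices, so the decomposition has width 2, which upper-bounds the treewidth. Conversely, {1, 2, 3} is a clique of size 3, and the vertices of any clique must share a bag in every tree decomposition; so some bag has ≥ 3 vertices and tw(G) ≥ 2. Therefore the treewidth is 2.

Treewidth 2.
Bags: B1 = {1, 2, 4}  B2 = {1, 2, 3}
Tree: B1–B2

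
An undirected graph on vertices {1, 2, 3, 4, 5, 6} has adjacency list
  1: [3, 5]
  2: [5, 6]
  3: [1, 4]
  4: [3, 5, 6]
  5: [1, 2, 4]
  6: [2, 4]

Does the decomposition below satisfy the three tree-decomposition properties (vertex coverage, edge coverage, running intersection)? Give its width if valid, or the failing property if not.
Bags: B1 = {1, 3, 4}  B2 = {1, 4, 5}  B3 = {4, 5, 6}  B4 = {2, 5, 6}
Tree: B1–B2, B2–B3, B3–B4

Yes; width 2.

Vertex coverage: the bags together contain {1, 2, 3, 4, 5, 6}, the full vertex set. Edge coverage: each edge of G has both endpoints in at least one bag. Running intersection: for every vertex, the bags containing it form a connected subtree. All three properties hold, so this is a valid tree decomposition of width max|bag| − 1 = 2, and hence tw(G) ≤ 2.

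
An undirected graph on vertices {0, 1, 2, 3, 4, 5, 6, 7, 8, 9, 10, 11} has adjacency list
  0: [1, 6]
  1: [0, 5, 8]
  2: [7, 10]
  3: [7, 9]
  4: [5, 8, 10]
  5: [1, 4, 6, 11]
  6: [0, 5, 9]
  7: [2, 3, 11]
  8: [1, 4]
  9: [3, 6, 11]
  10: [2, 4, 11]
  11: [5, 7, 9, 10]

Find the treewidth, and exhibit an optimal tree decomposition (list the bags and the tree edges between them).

Every bag has size at most 4, so the width is 4 − 1 = 3 and tw(G) ≤ 3. For the lower bound: the 4 vertex sets {0,1,8}, {6}, {5}, {4,9,10,11} are disjoint, each induces a connected subgraph, and every pair is joined by at least one edge of G. Contracting each set to a single vertex therefore yields K_{4} as a minor, and since treewidth is minor-monotone, tw(G) ≥ tw(K_{4}) = 3. Combining the bounds, tw(G) = 3.

Treewidth 3.
One such decomposition:
Bags: B1 = {0, 1, 6, 8}  B2 = {1, 5, 6, 8}  B3 = {4, 5, 6, 8}  B4 = {4, 5, 6, 9}  B5 = {4, 5, 9, 11}  B6 = {4, 9, 10, 11}  B7 = {3, 9, 10, 11}  B8 = {3, 7, 10, 11}  B9 = {2, 3, 7, 10}
Tree: B1–B2, B2–B3, B3–B4, B4–B5, B5–B6, B6–B7, B7–B8, B8–B9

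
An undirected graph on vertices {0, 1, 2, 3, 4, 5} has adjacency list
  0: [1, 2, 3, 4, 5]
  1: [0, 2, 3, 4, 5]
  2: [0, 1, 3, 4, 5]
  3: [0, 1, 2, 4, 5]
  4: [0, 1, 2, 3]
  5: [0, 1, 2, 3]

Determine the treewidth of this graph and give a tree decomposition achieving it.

The largest bag has 5 vertices, giving width 4; this decomposition certifies tw(G) ≤ 4. On the other hand G contains the 5-clique {0, 1, 2, 3, 4}. A clique must lie in a single bag of any decomposition, so no decomposition can have width below 4. The upper and lower bounds meet at 4, so that is the treewidth.

Treewidth 4.
Bags: B1 = {0, 1, 2, 3, 5}  B2 = {0, 1, 2, 3, 4}
Tree: B1–B2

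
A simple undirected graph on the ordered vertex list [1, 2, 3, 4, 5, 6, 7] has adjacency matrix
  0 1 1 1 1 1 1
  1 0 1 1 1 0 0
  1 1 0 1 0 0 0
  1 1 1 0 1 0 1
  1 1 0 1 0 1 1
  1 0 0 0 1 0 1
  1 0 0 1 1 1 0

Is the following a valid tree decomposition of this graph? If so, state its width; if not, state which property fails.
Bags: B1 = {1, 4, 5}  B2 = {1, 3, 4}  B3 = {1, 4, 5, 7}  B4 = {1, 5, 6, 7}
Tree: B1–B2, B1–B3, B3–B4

No — vertex 2 appears in no bag.

A tree decomposition must satisfy three properties: every vertex lies in some bag; for every edge, both endpoints lie together in some bag; and for every vertex, the bags containing it form a connected subtree. Here vertex 2 appears in no bag, so the decomposition is invalid.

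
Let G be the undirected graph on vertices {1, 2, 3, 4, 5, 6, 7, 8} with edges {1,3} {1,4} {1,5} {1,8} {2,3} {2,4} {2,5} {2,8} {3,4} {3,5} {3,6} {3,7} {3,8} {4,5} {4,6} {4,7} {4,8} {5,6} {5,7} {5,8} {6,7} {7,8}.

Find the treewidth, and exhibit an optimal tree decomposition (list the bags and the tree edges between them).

Every bag has size at most 5, so the width is 5 − 1 = 4 and tw(G) ≤ 4. Conversely, {1, 3, 4, 5, 8} is a clique of size 5, and the vertices of any clique must share a bag in every tree decomposition; so some bag has ≥ 5 vertices and tw(G) ≥ 4. Combining the bounds, tw(G) = 4.

Treewidth 4.
One optimal decomposition is:
Bags: B1 = {3, 4, 5, 7, 8}  B2 = {3, 4, 5, 6, 7}  B3 = {1, 3, 4, 5, 8}  B4 = {2, 3, 4, 5, 8}
Tree: B1–B2, B1–B3, B3–B4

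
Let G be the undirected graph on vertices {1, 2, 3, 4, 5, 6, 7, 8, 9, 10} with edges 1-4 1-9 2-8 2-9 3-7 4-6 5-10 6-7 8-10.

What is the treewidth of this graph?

A width-1 tree decomposition is:
Bags: B1 = {3, 7}  B2 = {6, 7}  B3 = {4, 6}  B4 = {1, 4}  B5 = {1, 9}  B6 = {2, 9}  B7 = {2, 8}  B8 = {8, 10}  B9 = {5, 10}
Tree: B1–B2, B2–B3, B3–B4, B4–B5, B5–B6, B6–B7, B7–B8, B8–B9
Every bag has size at most 2, so the width is 2 − 1 = 1 and tw(G) ≤ 1. Any graph with an edge has treewidth ≥ 1, and G has the edge 3–7. Combining the bounds, tw(G) = 1.

1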